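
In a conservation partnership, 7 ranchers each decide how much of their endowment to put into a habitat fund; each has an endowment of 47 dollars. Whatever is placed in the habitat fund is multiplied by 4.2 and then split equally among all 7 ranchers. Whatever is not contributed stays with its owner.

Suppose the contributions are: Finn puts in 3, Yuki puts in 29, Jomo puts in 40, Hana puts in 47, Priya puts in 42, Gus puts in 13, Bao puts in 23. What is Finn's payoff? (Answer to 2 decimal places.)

Total contributed: 3 + 29 + 40 + 47 + 42 + 13 + 23 = 197.
Each receives 4.2 × 197 / 7 = 118.20 from the habitat fund.
Finn keeps 47 − 3 = 44, so Finn's payoff is 44 + 118.20 = 162.20.

162.20 dollars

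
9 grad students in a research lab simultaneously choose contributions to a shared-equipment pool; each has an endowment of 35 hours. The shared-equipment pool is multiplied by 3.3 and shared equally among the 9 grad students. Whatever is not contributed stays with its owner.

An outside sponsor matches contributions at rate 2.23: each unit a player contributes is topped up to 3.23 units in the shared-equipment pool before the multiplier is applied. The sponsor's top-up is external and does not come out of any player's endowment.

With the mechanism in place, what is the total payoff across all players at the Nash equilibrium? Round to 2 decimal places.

Under the mechanism each unit contributed yields 3.3 × 3.23 / 9 = 1.1843 back to its contributor per unit of net cost, which exceeds 1, making full contribution the dominant choice for everyone.
So the Nash equilibrium is full contribution by all 9; the group earns 3.3 × 3.23 × 315 = 3357.59.

3357.59 hours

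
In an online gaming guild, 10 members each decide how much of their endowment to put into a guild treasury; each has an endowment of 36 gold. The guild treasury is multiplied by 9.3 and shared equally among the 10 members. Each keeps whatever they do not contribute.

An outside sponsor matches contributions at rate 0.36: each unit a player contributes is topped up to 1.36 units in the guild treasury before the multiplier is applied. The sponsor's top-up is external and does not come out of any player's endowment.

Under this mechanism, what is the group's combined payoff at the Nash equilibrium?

4553.28 gold

Under the mechanism each unit contributed yields 9.3 × 1.36 / 10 = 1.2648 back to its contributor per unit of net cost, which exceeds 1, making full contribution the dominant choice for everyone.
So the Nash equilibrium is full contribution by all 10; the group earns 9.3 × 1.36 × 360 = 4553.28.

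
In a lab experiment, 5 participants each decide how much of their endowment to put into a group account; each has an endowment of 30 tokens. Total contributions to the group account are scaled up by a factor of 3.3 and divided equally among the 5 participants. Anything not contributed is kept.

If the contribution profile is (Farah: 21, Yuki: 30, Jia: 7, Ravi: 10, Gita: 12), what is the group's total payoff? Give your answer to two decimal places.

334.00 tokens

Total contributed: 21 + 30 + 7 + 10 + 12 = 80; total kept: 5 × 30 − 80 = 70.
The group account pays out 3.3 × 80 = 264.00 in aggregate.
Group total = 70 + 264.00 = 334.00.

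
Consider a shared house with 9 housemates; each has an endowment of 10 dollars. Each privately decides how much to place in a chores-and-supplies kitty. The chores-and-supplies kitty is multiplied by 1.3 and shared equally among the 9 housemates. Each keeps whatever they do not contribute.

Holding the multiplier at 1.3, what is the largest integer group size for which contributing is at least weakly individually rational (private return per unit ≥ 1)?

Private return per unit is 1.3/(group size), which is ≥ 1 whenever the group size is ≤ 1.3.
The largest such integer is 1.

1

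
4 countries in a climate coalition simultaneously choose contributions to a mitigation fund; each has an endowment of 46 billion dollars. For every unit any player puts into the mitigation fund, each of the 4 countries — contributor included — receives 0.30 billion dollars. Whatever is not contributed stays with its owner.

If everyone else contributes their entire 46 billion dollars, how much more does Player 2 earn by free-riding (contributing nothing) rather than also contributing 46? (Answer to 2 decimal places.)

Switching from a contribution of 46 to 0 lets Player 2 keep an extra 46 billion dollars, but lowers the mitigation fund by 46, which costs Player 2 their own share of that drop: 0.30 × 46 = 13.80.
Net gain = 46 − 13.80 = 32.20. The private return per contributed unit (0.30) is below 1, so free-riding is indeed the best response regardless of what the others do.

32.20 billion dollars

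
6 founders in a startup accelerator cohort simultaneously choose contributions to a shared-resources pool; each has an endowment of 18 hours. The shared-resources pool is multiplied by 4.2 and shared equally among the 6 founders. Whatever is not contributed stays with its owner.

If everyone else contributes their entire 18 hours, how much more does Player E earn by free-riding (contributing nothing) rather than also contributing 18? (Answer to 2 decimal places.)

Switching from a contribution of 18 to 0 lets Player E keep an extra 18 hours, but lowers the shared-resources pool by 18, which costs Player E their own share of that drop: 4.2/6 × 18 = 12.60.
Net gain = 18 − 12.60 = 5.40. The private return per contributed unit (0.7000) is below 1, so free-riding is indeed the best response regardless of what the others do.

5.40 hours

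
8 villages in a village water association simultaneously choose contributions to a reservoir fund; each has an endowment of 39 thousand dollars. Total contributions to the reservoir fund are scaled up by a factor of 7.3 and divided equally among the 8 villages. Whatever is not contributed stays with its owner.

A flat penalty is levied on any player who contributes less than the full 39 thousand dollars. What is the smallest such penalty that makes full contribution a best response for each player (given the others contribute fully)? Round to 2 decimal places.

Given the others contribute fully, the best deviation is to contribute 0 (any partial contribution still incurs the fine and gives up units whose private return 0.9125 is below 1).
Deviating from 39 to 0 saves 39 thousand dollars but forfeits the deviator's share of the drop in the reservoir fund: 7.3/8 × 39 = 35.59.
So the deviation gain is 39 − 35.59 = 3.41, and the fine must be at least 3.41 thousand dollars to wipe it out.

3.41 thousand dollars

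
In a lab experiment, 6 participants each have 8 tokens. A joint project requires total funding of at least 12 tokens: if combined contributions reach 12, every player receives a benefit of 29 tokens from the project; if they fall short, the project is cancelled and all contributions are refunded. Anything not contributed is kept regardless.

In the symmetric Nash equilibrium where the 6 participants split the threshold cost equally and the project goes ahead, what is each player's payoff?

35 tokens

Equal share of the threshold: 12/6 = 2.
At this profile no one gains by cutting their contribution: any cut drops the total below 12, the project is cancelled, contributions are refunded, and the deviator ends with 8, which is less than 8 − 2 + 29 = 35. Contributing more than 2 just wastes the excess. So contributing exactly 2 is a best response.
Each player's payoff: 8 − 2 + 29 = 35.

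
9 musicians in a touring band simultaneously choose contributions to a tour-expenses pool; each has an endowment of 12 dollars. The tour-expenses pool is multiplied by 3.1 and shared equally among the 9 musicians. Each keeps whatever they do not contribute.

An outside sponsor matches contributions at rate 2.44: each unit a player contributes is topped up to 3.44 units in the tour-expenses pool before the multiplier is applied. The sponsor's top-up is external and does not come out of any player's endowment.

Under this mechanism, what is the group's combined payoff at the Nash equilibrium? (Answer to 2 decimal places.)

Under the mechanism each unit contributed yields 3.1 × 3.44 / 9 = 1.1849 back to its contributor per unit of net cost, which exceeds 1, making full contribution the dominant choice for everyone.
At the Nash equilibrium everyone contributes 12. Group total payoff = 3.1 × 3.44 × 108 = 1151.71.

1151.71 dollars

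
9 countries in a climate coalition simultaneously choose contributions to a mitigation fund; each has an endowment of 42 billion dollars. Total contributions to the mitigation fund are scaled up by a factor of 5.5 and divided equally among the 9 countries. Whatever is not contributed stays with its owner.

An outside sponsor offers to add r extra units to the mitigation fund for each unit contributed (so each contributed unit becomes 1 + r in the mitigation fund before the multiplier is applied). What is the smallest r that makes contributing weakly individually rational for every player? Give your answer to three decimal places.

With matching at rate r, one contributed unit becomes (1 + r) in the mitigation fund and returns 5.5 × (1 + r) / 9 to the contributor.
Setting this equal to 1: 1 + r = 9/5.5 = 1.6364.
So the minimum matching rate is r = 1.6364 − 1 = 0.636.

0.636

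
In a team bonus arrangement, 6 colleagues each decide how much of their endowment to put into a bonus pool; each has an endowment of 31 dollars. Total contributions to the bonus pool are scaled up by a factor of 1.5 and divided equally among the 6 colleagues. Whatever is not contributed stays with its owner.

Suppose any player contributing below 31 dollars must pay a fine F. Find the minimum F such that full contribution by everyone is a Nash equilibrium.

Given the others contribute fully, the best deviation is to contribute 0 (any partial contribution still incurs the fine and gives up units whose private return 0.2500 is below 1).
Deviating from 31 to 0 saves 31 dollars but forfeits the deviator's share of the drop in the bonus pool: 1.5/6 × 31 = 7.75.
So the deviation gain is 31 − 7.75 = 23.25, and the fine must be at least 23.25 dollars to wipe it out.

23.25 dollars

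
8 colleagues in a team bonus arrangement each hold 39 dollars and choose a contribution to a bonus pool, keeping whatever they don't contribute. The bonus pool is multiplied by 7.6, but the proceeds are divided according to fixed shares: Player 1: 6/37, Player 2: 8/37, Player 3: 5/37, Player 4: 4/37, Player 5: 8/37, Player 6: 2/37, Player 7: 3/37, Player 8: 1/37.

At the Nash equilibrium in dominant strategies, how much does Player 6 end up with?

103.09 dollars

A player with share s gets back 7.6·s per unit contributed, so full contribution is dominant for anyone with s > 1/7.6 = 0.1316 and zero contribution is dominant for anyone below.
Player 1, Player 2, Player 3 and Player 5 clear that bar, contributing 39 each; the remaining 4 contribute 0. Total contributed: 156.
Player 6 keeps 39 and receives 7.6 × 156 × 2/37 = 64.09 from the bonus pool, for a payoff of 103.09.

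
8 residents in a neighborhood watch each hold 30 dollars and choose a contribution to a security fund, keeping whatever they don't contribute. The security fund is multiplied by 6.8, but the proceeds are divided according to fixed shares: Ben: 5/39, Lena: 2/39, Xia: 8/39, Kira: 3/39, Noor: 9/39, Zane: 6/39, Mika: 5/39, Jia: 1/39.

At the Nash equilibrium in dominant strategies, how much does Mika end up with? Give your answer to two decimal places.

108.46 dollars

For player j, contributing a unit is worthwhile iff 6.8 × (j's share) ≥ 1, i.e. iff j's share is at least 0.1471.
Xia, Noor and Zane clear that bar, contributing 30 each; the remaining 5 contribute 0. Total contributed: 90.
Mika keeps 30 and receives 6.8 × 90 × 5/39 = 78.46 from the security fund, for a payoff of 108.46.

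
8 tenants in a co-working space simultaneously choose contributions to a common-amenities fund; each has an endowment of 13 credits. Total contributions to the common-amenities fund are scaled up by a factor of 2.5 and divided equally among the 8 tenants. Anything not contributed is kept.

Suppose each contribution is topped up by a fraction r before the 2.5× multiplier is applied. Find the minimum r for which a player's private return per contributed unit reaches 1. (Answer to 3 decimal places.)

With matching at rate r, one contributed unit becomes (1 + r) in the common-amenities fund and returns 2.5 × (1 + r) / 8 to the contributor.
Setting this equal to 1: 1 + r = 8/2.5 = 3.2000.
So the minimum matching rate is r = 3.2000 − 1 = 2.200.

2.200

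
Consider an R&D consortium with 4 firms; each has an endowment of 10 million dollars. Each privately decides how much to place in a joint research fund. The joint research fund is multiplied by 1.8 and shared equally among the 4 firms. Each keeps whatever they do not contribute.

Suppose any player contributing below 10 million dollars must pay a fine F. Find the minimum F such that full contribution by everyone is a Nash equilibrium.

5.50 million dollars

Given the others contribute fully, the best deviation is to contribute 0 (any partial contribution still incurs the fine and gives up units whose private return 0.4500 is below 1).
Deviating from 10 to 0 saves 10 million dollars but forfeits the deviator's share of the drop in the joint research fund: 1.8/4 × 10 = 4.50.
So the deviation gain is 10 − 4.50 = 5.50, and the fine must be at least 5.50 million dollars to wipe it out.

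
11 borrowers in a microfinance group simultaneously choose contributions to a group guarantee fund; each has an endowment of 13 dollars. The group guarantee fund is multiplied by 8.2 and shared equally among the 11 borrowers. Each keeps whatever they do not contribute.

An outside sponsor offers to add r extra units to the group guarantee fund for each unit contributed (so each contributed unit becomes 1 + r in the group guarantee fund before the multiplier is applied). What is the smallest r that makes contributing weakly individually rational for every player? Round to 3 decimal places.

With matching at rate r, one contributed unit becomes (1 + r) in the group guarantee fund and returns 8.2 × (1 + r) / 11 to the contributor.
Setting this equal to 1: 1 + r = 11/8.2 = 1.3415.
So the minimum matching rate is r = 1.3415 − 1 = 0.341.

0.341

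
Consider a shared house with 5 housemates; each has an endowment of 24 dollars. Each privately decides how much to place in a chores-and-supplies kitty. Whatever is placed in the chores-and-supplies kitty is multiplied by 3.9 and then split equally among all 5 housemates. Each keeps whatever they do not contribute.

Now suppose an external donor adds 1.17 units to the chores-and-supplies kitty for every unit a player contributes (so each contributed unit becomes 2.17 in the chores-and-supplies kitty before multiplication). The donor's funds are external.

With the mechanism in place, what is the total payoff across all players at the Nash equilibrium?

1015.56 dollars

The effective private return per unit is now 3.9 × 2.17 / 5 = 1.6926 > 1, so every player's dominant strategy flips to full contribution.
At the Nash equilibrium everyone contributes 24. Group total payoff = 3.9 × 2.17 × 120 = 1015.56.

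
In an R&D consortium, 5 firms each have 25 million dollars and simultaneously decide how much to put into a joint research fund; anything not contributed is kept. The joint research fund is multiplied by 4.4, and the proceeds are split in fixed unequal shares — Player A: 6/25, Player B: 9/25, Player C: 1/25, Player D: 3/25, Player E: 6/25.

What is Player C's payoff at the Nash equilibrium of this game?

Player j's private return per contributed unit is 4.4 × (j's share). Contributing is weakly dominant for j when that share is at least 1/4.4 = 0.2273, and contributing 0 is dominant otherwise.
Player A, Player B and Player E clear that bar, contributing 25 each; the remaining 2 contribute 0. Total contributed: 75.
Player C keeps 25 and receives 4.4 × 75 × 1/25 = 13.20 from the joint research fund, for a payoff of 38.20.

38.20 million dollars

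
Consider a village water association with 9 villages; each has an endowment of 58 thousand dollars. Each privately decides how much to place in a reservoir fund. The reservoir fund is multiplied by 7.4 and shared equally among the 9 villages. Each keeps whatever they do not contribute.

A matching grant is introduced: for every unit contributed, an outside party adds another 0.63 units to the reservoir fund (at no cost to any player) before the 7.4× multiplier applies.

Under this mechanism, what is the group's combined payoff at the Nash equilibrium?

The effective private return per unit is now 7.4 × 1.63 / 9 = 1.3402 > 1, so every player's dominant strategy flips to full contribution.
At the Nash equilibrium everyone contributes 58. Group total payoff = 7.4 × 1.63 × 522 = 6296.36.

6296.36 thousand dollars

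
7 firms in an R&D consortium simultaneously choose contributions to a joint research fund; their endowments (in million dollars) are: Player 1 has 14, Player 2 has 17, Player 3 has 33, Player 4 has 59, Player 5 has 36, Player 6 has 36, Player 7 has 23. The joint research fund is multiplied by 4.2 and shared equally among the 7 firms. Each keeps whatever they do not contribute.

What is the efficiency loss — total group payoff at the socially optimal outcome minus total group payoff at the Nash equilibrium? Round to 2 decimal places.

The private return per contributed unit is 4.2/7 = 0.6000 < 1 for every player regardless of endowment, so the Nash equilibrium is zero contribution and the group total is Σ E_j = 14 + 17 + 33 + 59 + 36 + 36 + 23 = 218.
Each contributed unit returns 4.200 to the group, so the social optimum is full contribution by everyone: group total = 4.200 × 218 = 915.60.
Efficiency loss = (4.200 − 1) × 218 = 697.60.

697.60 million dollars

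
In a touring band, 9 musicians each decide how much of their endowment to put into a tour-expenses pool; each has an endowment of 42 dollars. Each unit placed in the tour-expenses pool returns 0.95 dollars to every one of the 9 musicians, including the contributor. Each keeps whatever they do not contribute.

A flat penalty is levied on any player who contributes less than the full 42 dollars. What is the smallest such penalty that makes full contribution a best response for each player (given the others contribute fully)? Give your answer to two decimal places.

Given the others contribute fully, the best deviation is to contribute 0 (any partial contribution still incurs the fine and gives up units whose private return 0.95 is below 1).
Deviating from 42 to 0 saves 42 dollars but forfeits the deviator's share of the drop in the tour-expenses pool: 0.95 × 42 = 39.90.
So the deviation gain is 42 − 39.90 = 2.10, and the fine must be at least 2.10 dollars to wipe it out.

2.10 dollars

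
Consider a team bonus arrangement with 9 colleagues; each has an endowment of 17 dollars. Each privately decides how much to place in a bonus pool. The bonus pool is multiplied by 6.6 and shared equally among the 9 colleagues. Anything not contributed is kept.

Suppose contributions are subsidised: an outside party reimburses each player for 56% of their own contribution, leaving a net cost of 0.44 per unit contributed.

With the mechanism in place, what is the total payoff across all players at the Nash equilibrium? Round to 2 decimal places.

1095.48 dollars

The effective private return per unit is now (6.6/9) / 0.44 = 1.6667 > 1, so every player's dominant strategy flips to full contribution.
So the Nash equilibrium is full contribution by all 9; the group earns 9 × (17 × 0.56 + 6.6 × 17) = 1095.48.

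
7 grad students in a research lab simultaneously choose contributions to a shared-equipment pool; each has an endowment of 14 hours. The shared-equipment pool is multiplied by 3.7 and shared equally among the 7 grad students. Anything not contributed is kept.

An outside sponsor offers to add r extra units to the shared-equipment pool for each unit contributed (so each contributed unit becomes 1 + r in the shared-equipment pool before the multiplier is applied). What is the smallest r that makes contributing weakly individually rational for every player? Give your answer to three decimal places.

0.892

With matching at rate r, one contributed unit becomes (1 + r) in the shared-equipment pool and returns 3.7 × (1 + r) / 7 to the contributor.
Setting this equal to 1: 1 + r = 7/3.7 = 1.8919.
So the minimum matching rate is r = 1.8919 − 1 = 0.892.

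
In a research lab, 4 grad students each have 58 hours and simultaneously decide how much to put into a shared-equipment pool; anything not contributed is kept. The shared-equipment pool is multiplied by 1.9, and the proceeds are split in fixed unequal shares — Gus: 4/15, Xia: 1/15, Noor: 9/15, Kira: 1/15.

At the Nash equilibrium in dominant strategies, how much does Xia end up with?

For player j, contributing a unit is worthwhile iff 1.9 × (j's share) ≥ 1, i.e. iff j's share is at least 0.5263.
Only Noor (9/15) clears that bar, contributing 58; the remaining 3 contribute 0. Total contributed: 58.
Xia keeps 58 and receives 1.9 × 58 × 1/15 = 7.35 from the shared-equipment pool, for a payoff of 65.35.

65.35 hours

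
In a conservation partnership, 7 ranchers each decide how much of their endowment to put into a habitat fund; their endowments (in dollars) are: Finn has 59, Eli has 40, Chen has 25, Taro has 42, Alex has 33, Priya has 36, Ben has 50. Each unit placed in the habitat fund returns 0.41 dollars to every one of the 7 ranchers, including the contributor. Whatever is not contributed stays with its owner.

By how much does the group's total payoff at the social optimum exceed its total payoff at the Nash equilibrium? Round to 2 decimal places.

532.95 dollars

The private return per contributed unit is 0.41 < 1 for everyone, so the Nash equilibrium is zero contribution and the group total is Σ E_j = 59 + 40 + 25 + 42 + 33 + 36 + 50 = 285.
Each contributed unit returns 2.870 to the group, so the social optimum is full contribution by everyone: group total = 2.870 × 285 = 817.95.
Efficiency loss = (2.870 − 1) × 285 = 532.95.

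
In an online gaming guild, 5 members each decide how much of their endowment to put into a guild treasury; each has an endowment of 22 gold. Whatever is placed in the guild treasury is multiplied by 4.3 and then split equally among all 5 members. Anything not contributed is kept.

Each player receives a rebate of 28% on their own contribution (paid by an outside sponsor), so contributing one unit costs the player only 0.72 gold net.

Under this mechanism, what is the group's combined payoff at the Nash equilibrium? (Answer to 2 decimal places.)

Under the mechanism each unit contributed yields (4.3/5) / 0.72 = 1.1944 back to its contributor per unit of net cost, which exceeds 1, making full contribution the dominant choice for everyone.
At the Nash equilibrium everyone contributes 22. Group total payoff = 5 × (22 × 0.28 + 4.3 × 22) = 503.80.

503.80 gold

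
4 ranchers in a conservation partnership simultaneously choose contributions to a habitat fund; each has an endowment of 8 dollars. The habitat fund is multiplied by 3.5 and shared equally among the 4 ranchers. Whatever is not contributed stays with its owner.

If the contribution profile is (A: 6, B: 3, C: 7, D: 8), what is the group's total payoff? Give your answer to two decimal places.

Total contributed: 6 + 3 + 7 + 8 = 24; total kept: 4 × 8 − 24 = 8.
The habitat fund pays out 3.5 × 24 = 84.00 in aggregate.
Group total = 8 + 84.00 = 92.00.

92.00 dollars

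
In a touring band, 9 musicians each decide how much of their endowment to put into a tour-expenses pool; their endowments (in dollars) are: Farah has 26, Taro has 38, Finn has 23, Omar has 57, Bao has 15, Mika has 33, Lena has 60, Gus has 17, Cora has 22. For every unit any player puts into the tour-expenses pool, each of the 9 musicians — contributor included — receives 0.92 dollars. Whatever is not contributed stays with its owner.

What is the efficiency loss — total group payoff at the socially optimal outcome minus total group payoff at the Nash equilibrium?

The private return per contributed unit is 0.92 < 1 for everyone, so the Nash equilibrium is zero contribution and the group total is Σ E_j = 26 + 38 + 23 + 57 + 15 + 33 + 60 + 17 + 22 = 291.
Each contributed unit returns 8.280 to the group, so the social optimum is full contribution by everyone: group total = 8.280 × 291 = 2409.48.
Efficiency loss = (8.280 − 1) × 291 = 2118.48.

2118.48 dollars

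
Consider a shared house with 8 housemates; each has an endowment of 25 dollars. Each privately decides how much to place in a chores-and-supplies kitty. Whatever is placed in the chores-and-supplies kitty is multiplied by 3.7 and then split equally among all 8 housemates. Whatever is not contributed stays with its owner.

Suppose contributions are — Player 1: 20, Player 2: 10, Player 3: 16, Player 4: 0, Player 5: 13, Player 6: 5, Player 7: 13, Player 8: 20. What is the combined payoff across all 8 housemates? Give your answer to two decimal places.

Total contributed: 20 + 10 + 16 + 0 + 13 + 5 + 13 + 20 = 97; total kept: 8 × 25 − 97 = 103.
The chores-and-supplies kitty pays out 3.7 × 97 = 358.90 in aggregate.
Group total = 103 + 358.90 = 461.90.

461.90 dollars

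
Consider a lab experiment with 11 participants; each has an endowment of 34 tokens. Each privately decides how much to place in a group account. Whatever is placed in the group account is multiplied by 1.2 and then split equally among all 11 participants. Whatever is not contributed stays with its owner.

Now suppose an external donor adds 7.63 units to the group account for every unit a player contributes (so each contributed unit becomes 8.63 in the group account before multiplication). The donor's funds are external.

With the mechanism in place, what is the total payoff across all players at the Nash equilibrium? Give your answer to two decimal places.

The effective private return is 1.2 × 8.63 / 11 = 0.9415, which is still under 1, so the mechanism doesn't change anyone's dominant strategy: zero contribution.
At the Nash equilibrium no one contributes; group total payoff = 11 × 34 = 374.

374.00 tokens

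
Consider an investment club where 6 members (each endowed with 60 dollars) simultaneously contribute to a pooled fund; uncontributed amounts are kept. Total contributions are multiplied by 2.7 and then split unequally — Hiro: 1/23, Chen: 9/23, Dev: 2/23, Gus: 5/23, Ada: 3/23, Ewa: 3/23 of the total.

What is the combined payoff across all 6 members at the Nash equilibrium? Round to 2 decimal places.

462.00 dollars

Player j's private return per contributed unit is 2.7 × (j's share). Contributing is weakly dominant for j when that share is at least 1/2.7 = 0.3704, and contributing 0 is dominant otherwise.
Only Chen (9/23) clears that bar, contributing 60; the remaining 5 contribute 0. Total contributed: 60.
The pooled fund pays out 2.7 × 60 = 162.00 in total (split across the unequal shares, but the aggregate is all that matters for the group sum).
The 5 free-riders keep 60 each, adding 300. Group total = 300 + 162.00 = 462.00.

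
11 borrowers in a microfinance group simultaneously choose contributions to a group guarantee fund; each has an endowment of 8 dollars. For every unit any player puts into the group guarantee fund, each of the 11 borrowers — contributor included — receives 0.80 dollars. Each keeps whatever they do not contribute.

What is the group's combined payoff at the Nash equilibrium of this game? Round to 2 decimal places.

88.00 dollars

The private return per contributed unit is 0.80 < 1, so contributing 0 is dominant for every player. At the Nash equilibrium everyone keeps their 8, and the group total is 11 × 8 = 88.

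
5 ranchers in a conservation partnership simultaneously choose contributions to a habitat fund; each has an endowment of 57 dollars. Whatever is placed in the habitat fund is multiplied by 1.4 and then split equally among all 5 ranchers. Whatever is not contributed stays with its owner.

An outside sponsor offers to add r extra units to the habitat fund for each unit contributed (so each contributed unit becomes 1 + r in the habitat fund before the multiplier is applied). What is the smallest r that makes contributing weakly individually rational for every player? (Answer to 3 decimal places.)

With matching at rate r, one contributed unit becomes (1 + r) in the habitat fund and returns 1.4 × (1 + r) / 5 to the contributor.
Setting this equal to 1: 1 + r = 5/1.4 = 3.5714.
So the minimum matching rate is r = 3.5714 − 1 = 2.571.

2.571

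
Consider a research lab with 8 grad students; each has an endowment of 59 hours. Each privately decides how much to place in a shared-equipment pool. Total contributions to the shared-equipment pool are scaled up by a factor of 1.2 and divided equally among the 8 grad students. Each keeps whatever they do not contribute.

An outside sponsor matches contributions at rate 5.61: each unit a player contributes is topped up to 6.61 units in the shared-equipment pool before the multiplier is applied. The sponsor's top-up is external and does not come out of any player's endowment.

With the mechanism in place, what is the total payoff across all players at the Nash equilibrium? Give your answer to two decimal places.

472.00 hours

With the mechanism, a contributed unit returns 1.2 × 6.61 / 8 = 0.9915 per unit of net cost — still below 1 — so contributing 0 remains dominant for every player.
At the Nash equilibrium no one contributes; group total payoff = 8 × 59 = 472.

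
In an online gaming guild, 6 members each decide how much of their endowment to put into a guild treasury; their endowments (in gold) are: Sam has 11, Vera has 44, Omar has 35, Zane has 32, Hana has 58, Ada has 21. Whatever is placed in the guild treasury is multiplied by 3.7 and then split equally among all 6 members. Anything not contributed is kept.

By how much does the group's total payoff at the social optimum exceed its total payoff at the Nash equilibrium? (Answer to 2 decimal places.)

The private return per contributed unit is 3.7/6 = 0.6167 < 1 for every player regardless of endowment, so the Nash equilibrium is zero contribution and the group total is Σ E_j = 11 + 44 + 35 + 32 + 58 + 21 = 201.
Each contributed unit returns 3.700 to the group, so the social optimum is full contribution by everyone: group total = 3.700 × 201 = 743.70.
Efficiency loss = (3.700 − 1) × 201 = 542.70.

542.70 gold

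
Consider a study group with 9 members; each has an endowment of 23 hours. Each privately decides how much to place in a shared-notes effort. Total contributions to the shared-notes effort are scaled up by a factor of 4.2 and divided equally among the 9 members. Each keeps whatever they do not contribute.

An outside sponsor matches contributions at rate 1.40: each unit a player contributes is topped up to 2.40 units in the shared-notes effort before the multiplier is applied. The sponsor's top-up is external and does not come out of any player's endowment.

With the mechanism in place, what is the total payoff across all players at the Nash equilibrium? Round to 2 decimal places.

2086.56 hours

Under the mechanism each unit contributed yields 4.2 × 2.40 / 9 = 1.1200 back to its contributor per unit of net cost, which exceeds 1, making full contribution the dominant choice for everyone.
At the Nash equilibrium everyone contributes 23. Group total payoff = 4.2 × 2.40 × 207 = 2086.56.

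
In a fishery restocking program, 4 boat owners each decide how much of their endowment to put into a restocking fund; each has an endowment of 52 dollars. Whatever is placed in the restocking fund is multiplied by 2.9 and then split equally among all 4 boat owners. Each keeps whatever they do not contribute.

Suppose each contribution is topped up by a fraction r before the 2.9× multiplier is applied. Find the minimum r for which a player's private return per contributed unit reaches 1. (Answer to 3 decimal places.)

With matching at rate r, one contributed unit becomes (1 + r) in the restocking fund and returns 2.9 × (1 + r) / 4 to the contributor.
Setting this equal to 1: 1 + r = 4/2.9 = 1.3793.
So the minimum matching rate is r = 1.3793 − 1 = 0.379.

0.379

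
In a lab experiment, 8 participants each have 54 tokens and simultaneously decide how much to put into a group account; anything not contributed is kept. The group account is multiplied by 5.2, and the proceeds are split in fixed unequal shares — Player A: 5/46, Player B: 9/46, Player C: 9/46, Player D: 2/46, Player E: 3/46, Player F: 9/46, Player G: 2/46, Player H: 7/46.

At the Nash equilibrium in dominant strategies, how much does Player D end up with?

90.63 tokens

Each unit j contributes comes back to j as 5.2 × (j's share), so j prefers to contribute only if that share exceeds 1/5.2 = 0.1923; otherwise keeping the unit dominates.
Player B, Player C and Player F clear that bar, contributing 54 each; the remaining 5 contribute 0. Total contributed: 162.
Player D keeps 54 and receives 5.2 × 162 × 2/46 = 36.63 from the group account, for a payoff of 90.63.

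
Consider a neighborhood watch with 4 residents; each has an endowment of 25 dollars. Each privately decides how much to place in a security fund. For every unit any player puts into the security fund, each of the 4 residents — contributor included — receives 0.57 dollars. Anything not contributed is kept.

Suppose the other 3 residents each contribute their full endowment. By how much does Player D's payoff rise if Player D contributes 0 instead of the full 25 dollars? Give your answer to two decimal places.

Switching from a contribution of 25 to 0 lets Player D keep an extra 25 dollars, but lowers the security fund by 25, which costs Player D their own share of that drop: 0.57 × 25 = 14.25.
Net gain = 25 − 14.25 = 10.75. The private return per contributed unit (0.57) is below 1, so free-riding is indeed the best response regardless of what the others do.

10.75 dollars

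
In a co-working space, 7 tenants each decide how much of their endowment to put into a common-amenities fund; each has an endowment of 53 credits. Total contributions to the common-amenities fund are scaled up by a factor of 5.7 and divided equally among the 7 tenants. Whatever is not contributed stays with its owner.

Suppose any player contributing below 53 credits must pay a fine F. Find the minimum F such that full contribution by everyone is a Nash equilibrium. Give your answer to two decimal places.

Given the others contribute fully, the best deviation is to contribute 0 (any partial contribution still incurs the fine and gives up units whose private return 0.8143 is below 1).
Deviating from 53 to 0 saves 53 credits but forfeits the deviator's share of the drop in the common-amenities fund: 5.7/7 × 53 = 43.16.
So the deviation gain is 53 − 43.16 = 9.84, and the fine must be at least 9.84 credits to wipe it out.

9.84 credits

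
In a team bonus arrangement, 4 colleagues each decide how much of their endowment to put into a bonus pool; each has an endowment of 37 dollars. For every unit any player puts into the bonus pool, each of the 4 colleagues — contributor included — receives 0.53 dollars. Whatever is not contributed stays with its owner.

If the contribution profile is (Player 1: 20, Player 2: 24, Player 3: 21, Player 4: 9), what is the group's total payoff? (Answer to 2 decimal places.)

Total contributed: 20 + 24 + 21 + 9 = 74; total kept: 4 × 37 − 74 = 74.
The bonus pool pays out 0.53 × 4 × 74 = 156.88 in aggregate.
Group total = 74 + 156.88 = 230.88.

230.88 dollars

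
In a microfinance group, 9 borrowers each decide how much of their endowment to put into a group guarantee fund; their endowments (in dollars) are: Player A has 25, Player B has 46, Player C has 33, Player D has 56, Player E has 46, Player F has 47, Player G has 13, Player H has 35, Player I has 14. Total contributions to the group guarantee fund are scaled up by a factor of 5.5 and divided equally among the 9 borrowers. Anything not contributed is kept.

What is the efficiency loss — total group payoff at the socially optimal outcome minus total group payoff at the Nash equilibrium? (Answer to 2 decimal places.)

The private return per contributed unit is 5.5/9 = 0.6111 < 1 for every player regardless of endowment, so the Nash equilibrium is zero contribution and the group total is Σ E_j = 25 + 46 + 33 + 56 + 46 + 47 + 13 + 35 + 14 = 315.
Each contributed unit returns 5.500 to the group, so the social optimum is full contribution by everyone: group total = 5.500 × 315 = 1732.50.
Efficiency loss = (5.500 − 1) × 315 = 1417.50.

1417.50 dollars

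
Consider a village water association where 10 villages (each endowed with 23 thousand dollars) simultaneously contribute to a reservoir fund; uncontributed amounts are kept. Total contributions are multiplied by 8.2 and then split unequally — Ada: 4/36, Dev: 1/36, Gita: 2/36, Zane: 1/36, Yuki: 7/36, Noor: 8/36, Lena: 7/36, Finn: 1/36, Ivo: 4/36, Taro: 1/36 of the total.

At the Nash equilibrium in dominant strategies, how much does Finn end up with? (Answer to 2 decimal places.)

A player with share s gets back 8.2·s per unit contributed, so full contribution is dominant for anyone with s > 1/8.2 = 0.1220 and zero contribution is dominant for anyone below.
The shares above 0.1220 belong to Yuki, Noor and Lena, contributing 23 each; the remaining 7 contribute 0. Total contributed: 69.
Finn keeps 23 and receives 8.2 × 69 × 1/36 = 15.72 from the reservoir fund, for a payoff of 38.72.

38.72 thousand dollars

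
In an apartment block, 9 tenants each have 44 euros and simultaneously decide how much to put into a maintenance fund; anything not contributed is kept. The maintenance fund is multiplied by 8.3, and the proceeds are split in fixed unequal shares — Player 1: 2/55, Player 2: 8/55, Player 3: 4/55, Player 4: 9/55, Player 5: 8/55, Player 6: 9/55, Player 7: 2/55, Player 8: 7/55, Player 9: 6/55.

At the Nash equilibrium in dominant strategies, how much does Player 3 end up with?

A player with share s gets back 8.3·s per unit contributed, so full contribution is dominant for anyone with s > 1/8.3 = 0.1205 and zero contribution is dominant for anyone below.
Player 2, Player 4, Player 5, Player 6 and Player 8 are above the threshold, contributing 44 each; the remaining 4 contribute 0. Total contributed: 220.
Player 3 keeps 44 and receives 8.3 × 220 × 4/55 = 132.80 from the maintenance fund, for a payoff of 176.80.

176.80 euros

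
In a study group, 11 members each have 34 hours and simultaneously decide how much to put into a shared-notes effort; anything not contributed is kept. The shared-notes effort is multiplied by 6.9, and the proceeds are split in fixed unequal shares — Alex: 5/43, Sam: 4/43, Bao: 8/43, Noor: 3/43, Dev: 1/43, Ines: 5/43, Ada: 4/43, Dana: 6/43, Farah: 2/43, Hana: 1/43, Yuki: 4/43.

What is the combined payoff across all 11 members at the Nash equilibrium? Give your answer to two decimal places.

For player j, contributing a unit is worthwhile iff 6.9 × (j's share) ≥ 1, i.e. iff j's share is at least 0.1449.
The only share above 0.1449 is Bao's 8/43, contributing 34; the remaining 10 contribute 0. Total contributed: 34.
The shared-notes effort pays out 6.9 × 34 = 234.60 in total (split across the unequal shares, but the aggregate is all that matters for the group sum).
The 10 free-riders keep 34 each, adding 340. Group total = 340 + 234.60 = 574.60.

574.60 hours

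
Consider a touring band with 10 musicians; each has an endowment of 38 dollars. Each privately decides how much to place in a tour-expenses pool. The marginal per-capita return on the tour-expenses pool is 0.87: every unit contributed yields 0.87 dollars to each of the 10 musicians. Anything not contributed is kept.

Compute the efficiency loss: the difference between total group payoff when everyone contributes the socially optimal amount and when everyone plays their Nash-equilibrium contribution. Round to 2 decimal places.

The private return per contributed unit is 0.87 < 1, so contributing 0 is dominant for every player. At the Nash equilibrium everyone keeps their 38, and the group total is 10 × 38 = 380.
Each contributed unit returns 8.700 to the group as a whole (0.87 to each of 10 players), which exceeds 1, so the social optimum is full contribution: group total = 8.700 × 380 = 3306.00.
Efficiency loss = 3306.00 − 380 = 2926.00.

2926.00 dollars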